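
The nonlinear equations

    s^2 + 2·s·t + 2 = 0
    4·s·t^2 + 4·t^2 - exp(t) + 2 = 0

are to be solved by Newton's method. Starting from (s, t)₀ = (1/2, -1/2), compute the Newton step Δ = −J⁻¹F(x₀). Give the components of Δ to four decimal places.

(-14.4549, -1.7500)

At (1/2, -1/2): F = (1.7500, 2.893469).
Jacobian J = [[2·s + 2·t, 2·s], [4·t^2, 8·s·t + 8·t - exp(t)]].
At the point, J = [[0.0000, 1.0000], [1.0000, -6.606531]] (det J = -1.0000).
Solving J·Δ = −F gives Δ = (-14.4549, -1.7500).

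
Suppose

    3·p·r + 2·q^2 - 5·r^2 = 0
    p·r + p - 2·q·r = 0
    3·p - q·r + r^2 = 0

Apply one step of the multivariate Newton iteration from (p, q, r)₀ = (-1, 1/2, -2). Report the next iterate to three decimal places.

At (-1, 1/2, -2): F = (-13.500, 3.000, 2.000).
Jacobian J = [[3·r, 4·q, 3·p - 10·r], [r + 1, -2·r, p - 2·q], [3, -r, -q + 2·r]].
At the point, J = [[-6.000, 2.000, 17.000], [-1.000, 4.000, -2.000], [3.000, 2.000, -4.500]] (det J = -175.000).
Solving J·Δ = −F gives Δ = (0.994, 0.067, 1.137).
Then the next iterate is (p, q, r)₁ = (-0.006, 0.567, -0.863).

(-0.006, 0.567, -0.863)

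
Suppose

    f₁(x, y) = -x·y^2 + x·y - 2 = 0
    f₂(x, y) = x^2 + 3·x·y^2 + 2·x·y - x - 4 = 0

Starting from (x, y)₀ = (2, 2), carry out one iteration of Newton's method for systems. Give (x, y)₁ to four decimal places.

(1.7931, 1.0690)

At (2, 2): F = (-6.0000, 30.0000).
Jacobian J = [[-y^2 + y, -2·x·y + x], [2·x + 3·y^2 + 2·y - 1, 6·x·y + 2·x]].
At the point, J = [[-2.0000, -6.0000], [19.0000, 28.0000]] (det J = 58.0000).
Solving J·Δ = −F gives Δ = (-0.2069, -0.9310).
Then the next iterate is (x, y)₁ = (1.7931, 1.0690).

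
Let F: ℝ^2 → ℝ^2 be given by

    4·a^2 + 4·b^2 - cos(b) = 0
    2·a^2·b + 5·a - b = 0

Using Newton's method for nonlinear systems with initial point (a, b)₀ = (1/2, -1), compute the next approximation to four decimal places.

At (1/2, -1): F = (4.459698, 3.0000).
Jacobian J = [[8·a, 8·b + sin(b)], [4·a·b + 5, 2·a^2 - 1]].
At the point, J = [[4.0000, -8.841471], [3.0000, -0.5000]] (det J = 24.524413).
Solving J·Δ = −F gives Δ = (-0.9906, 0.0562).
Then the next iterate is (a, b)₁ = (-0.4906, -0.9438).

(-0.4906, -0.9438)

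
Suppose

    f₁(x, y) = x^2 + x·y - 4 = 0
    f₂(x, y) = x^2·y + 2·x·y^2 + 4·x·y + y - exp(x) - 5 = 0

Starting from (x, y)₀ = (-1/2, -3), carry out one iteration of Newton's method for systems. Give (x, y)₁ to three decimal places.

(-1.571, 1.065)

At (-1/2, -3): F = (-2.250, -12.35653).
Jacobian J = [[2·x + y, x], [2·x·y + 2·y^2 + 4·y - exp(x), x^2 + 4·x·y + 4·x + 1]].
At the point, J = [[-4.000, -0.500], [8.39347, 5.250]] (det J = -16.80327).
Solving J·Δ = −F gives Δ = (-1.071, 4.065).
Then the next iterate is (x, y)₁ = (-1.571, 1.065).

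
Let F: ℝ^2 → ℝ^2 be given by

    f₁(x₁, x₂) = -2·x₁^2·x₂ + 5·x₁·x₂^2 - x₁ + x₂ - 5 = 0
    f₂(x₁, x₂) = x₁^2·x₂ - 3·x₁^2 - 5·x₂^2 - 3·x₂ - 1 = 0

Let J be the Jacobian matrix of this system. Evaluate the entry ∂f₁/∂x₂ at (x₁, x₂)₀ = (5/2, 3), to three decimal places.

63.500

∂f₁/∂x₂ = -2·x₁^2 + 10·x₁·x₂ + 1.
At (5/2, 3) this is 63.500.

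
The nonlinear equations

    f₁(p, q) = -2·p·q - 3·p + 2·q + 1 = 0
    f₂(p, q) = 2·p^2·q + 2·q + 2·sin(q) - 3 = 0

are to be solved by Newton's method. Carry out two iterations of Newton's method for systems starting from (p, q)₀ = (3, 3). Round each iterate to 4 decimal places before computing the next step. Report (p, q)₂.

At (3, 3): F = (-20.0000, 57.282240).
Jacobian J = [[-2·q - 3, -2·p + 2], [4·p·q, 2·p^2 + 2·cos(q) + 2]].
At the point, J = [[-9.0000, -4.0000], [36.0000, 18.020015]] (det J = -18.180135).
Solving J·Δ = −F gives Δ = (-7.2206, 11.2463).
Then the next iterate is (p, q)₁ = (-4.2206, 14.2463).
Round to (-4.2206, 14.2463) and repeat: F = (162.410268, 535.032616), J = [[-31.4926, 10.4412], [-240.511735, 37.409096]].
Δ = (-0.3670, -16.6617), so (p, q)₂ = (-4.5876, -2.4154).

(-4.5876, -2.4154)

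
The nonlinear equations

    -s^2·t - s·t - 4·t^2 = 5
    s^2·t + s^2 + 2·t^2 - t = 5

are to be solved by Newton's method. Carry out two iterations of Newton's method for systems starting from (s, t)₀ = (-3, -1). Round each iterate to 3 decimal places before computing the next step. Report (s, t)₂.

At (-3, -1): F = (-3.000, -2.000).
Jacobian J = [[-2·s·t - t, -s^2 - s - 8·t], [2·s·t + 2·s, s^2 + 4·t - 1]].
At the point, J = [[-5.000, 2.000], [0.000, 4.000]] (det J = -20.000).
Solving J·Δ = −F gives Δ = (-0.400, 0.500).
Then the next iterate is (s, t)₁ = (-3.400, -0.500).
Round to (-3.400, -0.500) and repeat: F = (-1.920, 1.780), J = [[-2.900, -4.160], [-3.400, 8.560]].
Δ = (-0.232, -0.300), so (s, t)₂ = (-3.632, -0.800).

(-3.632, -0.800)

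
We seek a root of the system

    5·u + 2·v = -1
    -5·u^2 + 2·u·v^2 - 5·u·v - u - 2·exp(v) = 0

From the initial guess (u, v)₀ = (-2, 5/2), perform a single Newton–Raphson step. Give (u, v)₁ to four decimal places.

(-0.9411, 1.8527)

At (-2, 5/2): F = (-4.0000, -42.364988).
Jacobian J = [[5, 2], [-10·u + 2·v^2 - 5·v - 1, 4·u·v - 5·u - 2·exp(v)]].
At the point, J = [[5.0000, 2.0000], [19.0000, -34.364988]] (det J = -209.824940).
Solving J·Δ = −F gives Δ = (1.0589, -0.6473).
Then the next iterate is (u, v)₁ = (-0.9411, 1.8527).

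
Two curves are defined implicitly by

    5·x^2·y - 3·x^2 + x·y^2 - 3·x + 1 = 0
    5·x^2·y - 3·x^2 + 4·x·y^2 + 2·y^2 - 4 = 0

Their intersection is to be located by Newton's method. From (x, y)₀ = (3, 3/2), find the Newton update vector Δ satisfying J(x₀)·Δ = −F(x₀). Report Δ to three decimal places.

(0.757, -1.095)

At (3, 3/2): F = (39.250, 68.000).
Jacobian J = [[10·x·y - 6·x + y^2 - 3, 5·x^2 + 2·x·y], [10·x·y - 6·x + 4·y^2, 5·x^2 + 8·x·y + 4·y]].
At the point, J = [[26.250, 54.000], [36.000, 87.000]] (det J = 339.750).
Solving J·Δ = −F gives Δ = (0.757, -1.095).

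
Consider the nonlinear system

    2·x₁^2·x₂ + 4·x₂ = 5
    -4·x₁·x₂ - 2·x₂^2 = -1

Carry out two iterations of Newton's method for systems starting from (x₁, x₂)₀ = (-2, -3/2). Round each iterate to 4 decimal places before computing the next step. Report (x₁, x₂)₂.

(-12.1686, 6.8435)

At (-2, -3/2): F = (-23.0000, -15.5000).
Jacobian J = [[4·x₁·x₂, 2·x₁^2 + 4], [-4·x₂, -4·x₁ - 4·x₂]].
At the point, J = [[12.0000, 12.0000], [6.0000, 14.0000]] (det J = 96.0000).
Solving J·Δ = −F gives Δ = (1.4167, 0.5000).
Then the next iterate is (x₁, x₂)₁ = (-0.5833, -1.0000).
Round to (-0.5833, -1.0000) and repeat: F = (-9.680478, -3.3332), J = [[2.3332, 4.680478], [4.0000, 6.3332]].
Δ = (-11.5853, 7.8435), so (x₁, x₂)₂ = (-12.1686, 6.8435).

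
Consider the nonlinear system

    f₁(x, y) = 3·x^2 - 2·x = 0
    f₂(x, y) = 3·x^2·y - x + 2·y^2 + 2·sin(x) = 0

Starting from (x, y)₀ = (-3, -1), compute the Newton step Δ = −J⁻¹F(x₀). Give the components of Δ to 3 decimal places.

(1.650, -0.109)

At (-3, -1): F = (33.000, -22.28224).
Jacobian J = [[6·x - 2, 0], [6·x·y + 2·cos(x) - 1, 3·x^2 + 4·y]].
At the point, J = [[-20.000, 0.000], [15.02002, 23.000]] (det J = -460.000).
Solving J·Δ = −F gives Δ = (1.650, -0.109).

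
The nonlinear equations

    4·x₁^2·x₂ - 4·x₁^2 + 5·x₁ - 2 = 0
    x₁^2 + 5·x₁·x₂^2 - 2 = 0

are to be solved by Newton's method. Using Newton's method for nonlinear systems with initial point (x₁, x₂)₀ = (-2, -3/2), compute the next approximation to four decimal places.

At (-2, -3/2): F = (-52.0000, -20.5000).
Jacobian J = [[8·x₁·x₂ - 8·x₁ + 5, 4·x₁^2], [2·x₁ + 5·x₂^2, 10·x₁·x₂]].
At the point, J = [[45.0000, 16.0000], [7.2500, 30.0000]] (det J = 1234.0000).
Solving J·Δ = −F gives Δ = (0.9984, 0.4421).
Then the next iterate is (x₁, x₂)₁ = (-1.0016, -1.0579).

(-1.0016, -1.0579)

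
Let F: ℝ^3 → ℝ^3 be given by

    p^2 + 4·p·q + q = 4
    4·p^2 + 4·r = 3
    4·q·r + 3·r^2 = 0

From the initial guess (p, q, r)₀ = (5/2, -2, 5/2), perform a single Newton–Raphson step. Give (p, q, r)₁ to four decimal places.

At (5/2, -2, 5/2): F = (-19.7500, 32.0000, -1.2500).
Jacobian J = [[2·p + 4·q, 4·p + 1, 0], [8·p, 0, 4], [0, 4·r, 4·q + 6·r]].
At the point, J = [[-3.0000, 11.0000, 0.0000], [20.0000, 0.0000, 4.0000], [0.0000, 10.0000, 7.0000]] (det J = -1420.0000).
Solving J·Δ = −F gives Δ = (-1.2176, 1.4634, -1.9120).
Then the next iterate is (p, q, r)₁ = (1.2824, -0.5366, 0.5880).

(1.2824, -0.5366, 0.5880)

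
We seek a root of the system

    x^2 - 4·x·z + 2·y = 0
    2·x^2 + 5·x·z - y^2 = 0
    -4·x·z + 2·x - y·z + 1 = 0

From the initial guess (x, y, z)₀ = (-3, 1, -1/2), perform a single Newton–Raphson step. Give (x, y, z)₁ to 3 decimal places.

(-1.491, -1.633, 0.025)

At (-3, 1, -1/2): F = (5.000, 24.500, -10.500).
Jacobian J = [[2·x - 4·z, 2, -4·x], [4·x + 5·z, -2·y, 5·x], [-4·z + 2, -z, -4·x - y]].
At the point, J = [[-4.000, 2.000, 12.000], [-14.500, -2.000, -15.000], [4.000, 0.500, 11.000]] (det J = 266.000).
Solving J·Δ = −F gives Δ = (1.509, -2.633, 0.525).
Then the next iterate is (x, y, z)₁ = (-1.491, -1.633, 0.025).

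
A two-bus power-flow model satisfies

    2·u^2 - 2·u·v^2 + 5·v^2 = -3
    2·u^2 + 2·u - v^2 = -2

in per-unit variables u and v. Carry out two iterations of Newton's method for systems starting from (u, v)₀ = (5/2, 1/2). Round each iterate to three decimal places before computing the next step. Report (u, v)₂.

At (5/2, 1/2): F = (15.500, 19.250).
Jacobian J = [[4·u - 2·v^2, -4·u·v + 10·v], [4·u + 2, -2·v]].
At the point, J = [[9.500, 0.000], [12.000, -1.000]] (det J = -9.500).
Solving J·Δ = −F gives Δ = (-1.632, -0.329).
Then the next iterate is (u, v)₁ = (0.868, 0.171).
Round to (0.868, 0.171) and repeat: F = (4.60229, 5.21361), J = [[3.41352, 1.11629], [5.472, -0.342]].
Δ = (-1.016, -1.015), so (u, v)₂ = (-0.148, -0.844).

(-0.148, -0.844)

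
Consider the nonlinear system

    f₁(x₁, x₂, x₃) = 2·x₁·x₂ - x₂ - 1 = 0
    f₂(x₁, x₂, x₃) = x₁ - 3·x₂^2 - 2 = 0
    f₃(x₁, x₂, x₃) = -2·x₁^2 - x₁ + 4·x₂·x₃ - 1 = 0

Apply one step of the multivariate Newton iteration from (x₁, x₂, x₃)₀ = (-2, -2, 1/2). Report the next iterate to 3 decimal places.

(-1.349, -0.721, 0.015)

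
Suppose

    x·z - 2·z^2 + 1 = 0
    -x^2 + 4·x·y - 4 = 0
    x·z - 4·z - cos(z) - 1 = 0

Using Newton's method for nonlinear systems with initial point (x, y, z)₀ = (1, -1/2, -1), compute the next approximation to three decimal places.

(0.957, 1.207, -0.609)

At (1, -1/2, -1): F = (-2.000, -7.000, 1.45970).
Jacobian J = [[z, 0, x - 4·z], [-2·x + 4·y, 4·x, 0], [z, 0, x + sin(z) - 4]].
At the point, J = [[-1.000, 0.000, 5.000], [-4.000, 4.000, 0.000], [-1.000, 0.000, -3.84147]] (det J = 35.36588).
Solving J·Δ = −F gives Δ = (-0.043, 1.707, 0.391).
Then the next iterate is (x, y, z)₁ = (0.957, 1.207, -0.609).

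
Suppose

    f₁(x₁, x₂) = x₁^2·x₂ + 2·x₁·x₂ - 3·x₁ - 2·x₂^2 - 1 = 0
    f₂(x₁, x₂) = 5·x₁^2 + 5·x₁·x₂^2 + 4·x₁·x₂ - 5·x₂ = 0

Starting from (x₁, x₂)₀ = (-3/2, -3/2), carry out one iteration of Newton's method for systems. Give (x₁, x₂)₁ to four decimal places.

(0.1400, -1.0552)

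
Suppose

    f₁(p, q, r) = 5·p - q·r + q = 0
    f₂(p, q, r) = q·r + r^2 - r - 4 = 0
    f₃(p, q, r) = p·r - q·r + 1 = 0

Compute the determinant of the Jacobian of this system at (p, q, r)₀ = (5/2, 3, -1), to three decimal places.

5.500

J = [[5, -r + 1, -q], [0, r, q + 2·r - 1], [r, -r, p - q]].
At the point, J = [[5.000, 2.000, -3.000], [0.000, -1.000, 0.000], [-1.000, 1.000, -0.500]].
det J = 5.500.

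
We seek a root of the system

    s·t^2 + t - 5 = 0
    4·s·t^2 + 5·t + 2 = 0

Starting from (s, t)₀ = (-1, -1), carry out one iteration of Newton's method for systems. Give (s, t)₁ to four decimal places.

(69.0000, -22.0000)

At (-1, -1): F = (-7.0000, -7.0000).
Jacobian J = [[t^2, 2·s·t + 1], [4·t^2, 8·s·t + 5]].
At the point, J = [[1.0000, 3.0000], [4.0000, 13.0000]] (det J = 1.0000).
Solving J·Δ = −F gives Δ = (70.0000, -21.0000).
Then the next iterate is (s, t)₁ = (69.0000, -22.0000).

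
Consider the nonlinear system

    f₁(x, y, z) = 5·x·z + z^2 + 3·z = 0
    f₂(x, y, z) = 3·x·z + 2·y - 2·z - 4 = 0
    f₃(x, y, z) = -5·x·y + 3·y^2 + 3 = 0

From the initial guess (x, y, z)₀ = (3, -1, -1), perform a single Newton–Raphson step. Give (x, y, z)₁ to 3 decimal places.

At (3, -1, -1): F = (-17.000, -13.000, 21.000).
Jacobian J = [[5·z, 0, 5·x + 2·z + 3], [3·z, 2, 3·x - 2], [-5·y, -5·x + 6·y, 0]].
At the point, J = [[-5.000, 0.000, 16.000], [-3.000, 2.000, 7.000], [5.000, -21.000, 0.000]] (det J = 113.000).
Solving J·Δ = −F gives Δ = (-10.593, -1.522, -2.248).
Then the next iterate is (x, y, z)₁ = (-7.593, -2.522, -3.248).

(-7.593, -2.522, -3.248)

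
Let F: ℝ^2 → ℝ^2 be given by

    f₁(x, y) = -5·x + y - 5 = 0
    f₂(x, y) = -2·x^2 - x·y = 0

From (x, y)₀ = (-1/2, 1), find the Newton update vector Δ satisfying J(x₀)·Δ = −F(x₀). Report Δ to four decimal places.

At (-1/2, 1): F = (-1.5000, 0.0000).
Jacobian J = [[-5, 1], [-4·x - y, -x]].
At the point, J = [[-5.0000, 1.0000], [1.0000, 0.5000]] (det J = -3.5000).
Solving J·Δ = −F gives Δ = (-0.2143, 0.4286).

(-0.2143, 0.4286)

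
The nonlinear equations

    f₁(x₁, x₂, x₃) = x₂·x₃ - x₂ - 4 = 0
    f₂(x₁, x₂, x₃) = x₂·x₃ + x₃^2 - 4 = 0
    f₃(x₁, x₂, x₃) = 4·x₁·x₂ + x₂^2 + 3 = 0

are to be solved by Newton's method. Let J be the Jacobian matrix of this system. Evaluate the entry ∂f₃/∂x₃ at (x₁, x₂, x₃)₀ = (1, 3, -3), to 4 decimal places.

∂f₃/∂x₃ = 0.
At (1, 3, -3) this is 0.0000.

0.0000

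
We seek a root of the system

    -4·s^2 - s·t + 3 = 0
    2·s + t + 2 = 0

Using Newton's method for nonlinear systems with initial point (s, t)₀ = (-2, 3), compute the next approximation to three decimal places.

(-1.000, 0.000)

At (-2, 3): F = (-7.000, 1.000).
Jacobian J = [[-8·s - t, -s], [2, 1]].
At the point, J = [[13.000, 2.000], [2.000, 1.000]] (det J = 9.000).
Solving J·Δ = −F gives Δ = (1.000, -3.000).
Then the next iterate is (s, t)₁ = (-1.000, 0.000).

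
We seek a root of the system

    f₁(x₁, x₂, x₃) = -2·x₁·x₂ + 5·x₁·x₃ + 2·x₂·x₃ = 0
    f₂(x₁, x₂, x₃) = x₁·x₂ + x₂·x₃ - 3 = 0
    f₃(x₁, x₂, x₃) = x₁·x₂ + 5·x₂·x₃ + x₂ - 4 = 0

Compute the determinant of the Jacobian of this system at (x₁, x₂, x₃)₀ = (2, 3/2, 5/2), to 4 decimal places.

305.2500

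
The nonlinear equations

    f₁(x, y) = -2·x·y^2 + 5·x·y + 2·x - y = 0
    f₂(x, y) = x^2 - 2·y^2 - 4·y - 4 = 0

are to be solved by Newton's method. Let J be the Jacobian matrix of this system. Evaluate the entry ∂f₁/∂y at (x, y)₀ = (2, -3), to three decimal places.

33.000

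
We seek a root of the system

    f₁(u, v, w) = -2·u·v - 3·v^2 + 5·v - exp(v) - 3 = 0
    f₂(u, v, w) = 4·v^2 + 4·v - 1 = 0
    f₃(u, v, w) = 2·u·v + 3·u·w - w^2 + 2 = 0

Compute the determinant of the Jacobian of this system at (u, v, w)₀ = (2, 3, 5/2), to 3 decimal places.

J = [[-2·v, -2·u - 6·v - exp(v) + 5, 0], [0, 8·v + 4, 0], [2·v + 3·w, 2·u, 3·u - 2·w]].
At the point, J = [[-6.000, -37.08554, 0.000], [0.000, 28.000, 0.000], [13.500, 4.000, 1.000]].
det J = -168.000.

-168.000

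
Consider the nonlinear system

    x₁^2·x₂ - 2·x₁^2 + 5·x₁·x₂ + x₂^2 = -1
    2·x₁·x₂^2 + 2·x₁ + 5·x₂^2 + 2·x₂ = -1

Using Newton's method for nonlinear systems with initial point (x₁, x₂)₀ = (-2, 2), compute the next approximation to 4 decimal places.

At (-2, 2): F = (-15.0000, 5.0000).
Jacobian J = [[2·x₁·x₂ - 4·x₁ + 5·x₂, x₁^2 + 5·x₁ + 2·x₂], [2·x₂^2 + 2, 4·x₁·x₂ + 10·x₂ + 2]].
At the point, J = [[10.0000, -2.0000], [10.0000, 6.0000]] (det J = 80.0000).
Solving J·Δ = −F gives Δ = (1.0000, -2.5000).
Then the next iterate is (x₁, x₂)₁ = (-1.0000, -0.5000).

(-1.0000, -0.5000)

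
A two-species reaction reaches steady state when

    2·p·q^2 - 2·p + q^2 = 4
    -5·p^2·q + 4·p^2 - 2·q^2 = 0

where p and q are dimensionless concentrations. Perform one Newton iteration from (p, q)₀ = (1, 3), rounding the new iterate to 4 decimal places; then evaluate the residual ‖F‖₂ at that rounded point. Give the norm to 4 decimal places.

19.4065

At (1, 3): F = (21.0000, -29.0000).
Jacobian J = [[2·q^2 - 2, 4·p·q + 2·q], [-10·p·q + 8·p, -5·p^2 - 4·q]].
At the point, J = [[16.0000, 18.0000], [-22.0000, -17.0000]] (det J = 124.0000).
Solving J·Δ = −F gives Δ = (-1.3306, 0.0161).
Then the next iterate is (p, q)₁ = (-0.3306, 3.0161).
Re-evaluating at (-0.3306, 3.0161): F = (-0.256784, -19.404777), so ‖F‖₂ = 19.4065.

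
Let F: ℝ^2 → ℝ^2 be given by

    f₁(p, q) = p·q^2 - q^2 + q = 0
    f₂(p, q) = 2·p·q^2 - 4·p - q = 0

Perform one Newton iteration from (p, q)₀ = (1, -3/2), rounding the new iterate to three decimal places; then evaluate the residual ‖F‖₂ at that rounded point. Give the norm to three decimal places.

0.830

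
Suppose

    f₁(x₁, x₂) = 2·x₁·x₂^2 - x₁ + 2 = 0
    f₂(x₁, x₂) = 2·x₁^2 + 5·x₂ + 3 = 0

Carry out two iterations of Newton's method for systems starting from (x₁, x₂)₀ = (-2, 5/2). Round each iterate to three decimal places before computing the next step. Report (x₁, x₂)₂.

(-17.409, 22.115)

At (-2, 5/2): F = (-21.000, 23.500).
Jacobian J = [[2·x₂^2 - 1, 4·x₁·x₂], [4·x₁, 5]].
At the point, J = [[11.500, -20.000], [-8.000, 5.000]] (det J = -102.500).
Solving J·Δ = −F gives Δ = (3.561, 0.998).
Then the next iterate is (x₁, x₂)₁ = (1.561, 3.498).
Round to (1.561, 3.498) and repeat: F = (38.63980, 25.36344), J = [[23.47201, 21.84151], [6.244, 5.000]].
Δ = (-18.970, 18.617), so (x₁, x₂)₂ = (-17.409, 22.115).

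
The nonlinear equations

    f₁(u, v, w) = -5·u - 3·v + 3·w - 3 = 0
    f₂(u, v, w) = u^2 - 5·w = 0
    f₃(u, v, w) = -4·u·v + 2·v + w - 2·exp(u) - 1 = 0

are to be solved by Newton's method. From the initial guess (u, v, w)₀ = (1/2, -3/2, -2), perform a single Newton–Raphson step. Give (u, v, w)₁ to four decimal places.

At (1/2, -3/2, -2): F = (-7.0000, 10.2500, -6.297443).
Jacobian J = [[-5, -3, 3], [2·u, 0, -5], [-4·v - 2·exp(u), -4·u + 2, 1]].
At the point, J = [[-5.0000, -3.0000, 3.0000], [1.0000, 0.0000, -5.0000], [2.702557, 0.0000, 1.0000]] (det J = 43.538362).
Solving J·Δ = −F gives Δ = (1.4633, -2.4296, 2.3427).
Then the next iterate is (u, v, w)₁ = (1.9633, -3.9296, 0.3427).

(1.9633, -3.9296, 0.3427)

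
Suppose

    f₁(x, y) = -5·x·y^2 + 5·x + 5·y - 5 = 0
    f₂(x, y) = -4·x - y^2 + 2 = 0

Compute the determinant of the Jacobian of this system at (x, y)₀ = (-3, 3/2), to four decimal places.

218.7500

J = [[-5·y^2 + 5, -10·x·y + 5], [-4, -2·y]].
At the point, J = [[-6.2500, 50.0000], [-4.0000, -3.0000]].
det J = 218.7500.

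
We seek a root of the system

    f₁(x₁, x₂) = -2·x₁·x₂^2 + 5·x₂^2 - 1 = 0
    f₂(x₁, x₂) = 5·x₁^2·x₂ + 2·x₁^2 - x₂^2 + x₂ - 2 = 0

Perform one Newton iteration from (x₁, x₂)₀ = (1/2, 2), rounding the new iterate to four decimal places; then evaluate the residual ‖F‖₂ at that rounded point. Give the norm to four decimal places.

3.4555

At (1/2, 2): F = (15.0000, -1.0000).
Jacobian J = [[-2·x₂^2, -4·x₁·x₂ + 10·x₂], [10·x₁·x₂ + 4·x₁, 5·x₁^2 - 2·x₂ + 1]].
At the point, J = [[-8.0000, 16.0000], [12.0000, -1.7500]] (det J = -178.0000).
Solving J·Δ = −F gives Δ = (-0.0576, -0.9663).
Then the next iterate is (x₁, x₂)₁ = (0.4424, 1.0337).
Re-evaluating at (0.4424, 1.0337): F = (3.397238, -0.631833), so ‖F‖₂ = 3.4555.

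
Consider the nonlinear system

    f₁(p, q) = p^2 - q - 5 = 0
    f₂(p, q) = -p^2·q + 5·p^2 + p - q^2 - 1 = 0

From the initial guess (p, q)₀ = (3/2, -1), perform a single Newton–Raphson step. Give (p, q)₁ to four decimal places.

(0.7637, -4.9589)

At (3/2, -1): F = (-1.7500, 13.0000).
Jacobian J = [[2·p, -1], [-2·p·q + 10·p + 1, -p^2 - 2·q]].
At the point, J = [[3.0000, -1.0000], [19.0000, -0.2500]] (det J = 18.2500).
Solving J·Δ = −F gives Δ = (-0.7363, -3.9589).
Then the next iterate is (p, q)₁ = (0.7637, -4.9589).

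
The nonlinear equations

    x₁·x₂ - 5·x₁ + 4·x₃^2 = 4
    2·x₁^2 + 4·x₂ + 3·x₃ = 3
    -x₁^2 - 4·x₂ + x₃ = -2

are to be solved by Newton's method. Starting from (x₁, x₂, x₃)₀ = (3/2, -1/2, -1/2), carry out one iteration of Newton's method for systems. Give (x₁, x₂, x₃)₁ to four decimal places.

(-1.4340, 2.6100, 1.8880)

At (3/2, -1/2, -1/2): F = (-11.2500, -2.0000, 1.2500).
Jacobian J = [[x₂ - 5, x₁, 8·x₃], [4·x₁, 4, 3], [-2·x₁, -4, 1]].
At the point, J = [[-5.5000, 1.5000, -4.0000], [6.0000, 4.0000, 3.0000], [-3.0000, -4.0000, 1.0000]] (det J = -62.5000).
Solving J·Δ = −F gives Δ = (-2.9340, 3.1100, 2.3880).
Then the next iterate is (x₁, x₂, x₃)₁ = (-1.4340, 2.6100, 1.8880).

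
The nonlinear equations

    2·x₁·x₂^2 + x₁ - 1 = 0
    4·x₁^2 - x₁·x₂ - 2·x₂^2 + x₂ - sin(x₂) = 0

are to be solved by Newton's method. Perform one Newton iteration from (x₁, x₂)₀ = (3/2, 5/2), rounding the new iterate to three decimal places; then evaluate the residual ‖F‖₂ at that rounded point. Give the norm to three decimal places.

5.684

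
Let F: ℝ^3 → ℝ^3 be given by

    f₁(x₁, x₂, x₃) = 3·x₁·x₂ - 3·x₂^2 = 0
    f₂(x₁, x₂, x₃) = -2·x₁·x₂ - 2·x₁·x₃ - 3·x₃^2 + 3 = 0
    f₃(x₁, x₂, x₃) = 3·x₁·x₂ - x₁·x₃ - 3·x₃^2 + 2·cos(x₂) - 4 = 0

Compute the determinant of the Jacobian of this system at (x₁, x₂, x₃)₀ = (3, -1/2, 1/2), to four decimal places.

J = [[3·x₂, 3·x₁ - 6·x₂, 0], [-2·x₂ - 2·x₃, -2·x₁, -2·x₁ - 6·x₃], [3·x₂ - x₃, 3·x₁ - 2·sin(x₂), -x₁ - 6·x₃]].
At the point, J = [[-1.5000, 12.0000, 0.0000], [0.0000, -6.0000, -9.0000], [-2.0000, 9.958851, -6.0000]].
det J = 27.5555.

27.5555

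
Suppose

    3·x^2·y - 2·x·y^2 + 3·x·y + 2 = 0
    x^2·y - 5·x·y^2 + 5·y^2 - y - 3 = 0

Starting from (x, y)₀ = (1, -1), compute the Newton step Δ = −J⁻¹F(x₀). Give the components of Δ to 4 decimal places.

At (1, -1): F = (-6.0000, -3.0000).
Jacobian J = [[6·x·y - 2·y^2 + 3·y, 3·x^2 - 4·x·y + 3·x], [2·x·y - 5·y^2, x^2 - 10·x·y + 10·y - 1]].
At the point, J = [[-11.0000, 10.0000], [-7.0000, 0.0000]] (det J = 70.0000).
Solving J·Δ = −F gives Δ = (-0.4286, 0.1286).

(-0.4286, 0.1286)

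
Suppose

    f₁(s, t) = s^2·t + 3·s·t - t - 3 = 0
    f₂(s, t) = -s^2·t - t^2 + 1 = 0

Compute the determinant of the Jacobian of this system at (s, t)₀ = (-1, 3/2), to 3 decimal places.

J = [[2·s·t + 3·t, s^2 + 3·s - 1], [-2·s·t, -s^2 - 2·t]].
At the point, J = [[1.500, -3.000], [3.000, -4.000]].
det J = 3.000.

3.000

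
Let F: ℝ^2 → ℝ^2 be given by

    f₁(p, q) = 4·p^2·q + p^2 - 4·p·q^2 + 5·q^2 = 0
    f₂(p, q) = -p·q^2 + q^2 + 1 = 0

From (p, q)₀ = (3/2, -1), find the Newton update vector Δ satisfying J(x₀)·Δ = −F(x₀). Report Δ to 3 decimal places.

At (3/2, -1): F = (-7.750, 0.500).
Jacobian J = [[8·p·q + 2·p - 4·q^2, 4·p^2 - 8·p·q + 10·q], [-q^2, -2·p·q + 2·q]].
At the point, J = [[-13.000, 11.000], [-1.000, 1.000]] (det J = -2.000).
Solving J·Δ = −F gives Δ = (-6.625, -7.125).

(-6.625, -7.125)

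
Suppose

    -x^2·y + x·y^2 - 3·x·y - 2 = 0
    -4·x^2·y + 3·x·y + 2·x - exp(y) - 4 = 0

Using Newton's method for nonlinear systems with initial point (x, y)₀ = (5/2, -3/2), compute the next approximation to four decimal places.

At (5/2, -3/2): F = (24.2500, 27.026870).
Jacobian J = [[-2·x·y + y^2 - 3·y, -x^2 + 2·x·y - 3·x], [-8·x·y + 3·y + 2, -4·x^2 + 3·x - exp(y)]].
At the point, J = [[14.2500, -21.2500], [27.5000, -17.723130]] (det J = 331.820395).
Solving J·Δ = −F gives Δ = (-0.4356, 0.8491).
Then the next iterate is (x, y)₁ = (2.0644, -0.6509).

(2.0644, -0.6509)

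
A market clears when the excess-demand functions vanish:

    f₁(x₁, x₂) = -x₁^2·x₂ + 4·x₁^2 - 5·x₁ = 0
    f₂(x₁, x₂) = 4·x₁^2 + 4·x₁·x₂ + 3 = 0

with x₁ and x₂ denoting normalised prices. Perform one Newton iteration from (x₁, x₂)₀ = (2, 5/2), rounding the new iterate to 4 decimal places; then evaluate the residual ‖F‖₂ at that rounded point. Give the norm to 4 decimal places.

10.7951

At (2, 5/2): F = (-4.0000, 39.0000).
Jacobian J = [[-2·x₁·x₂ + 8·x₁ - 5, -x₁^2], [8·x₁ + 4·x₂, 4·x₁]].
At the point, J = [[1.0000, -4.0000], [26.0000, 8.0000]] (det J = 112.0000).
Solving J·Δ = −F gives Δ = (-1.1071, -1.2768).
Then the next iterate is (x₁, x₂)₁ = (0.8929, 1.2232).
Re-evaluating at (0.8929, 1.2232): F = (-2.250640, 10.557863), so ‖F‖₂ = 10.7951.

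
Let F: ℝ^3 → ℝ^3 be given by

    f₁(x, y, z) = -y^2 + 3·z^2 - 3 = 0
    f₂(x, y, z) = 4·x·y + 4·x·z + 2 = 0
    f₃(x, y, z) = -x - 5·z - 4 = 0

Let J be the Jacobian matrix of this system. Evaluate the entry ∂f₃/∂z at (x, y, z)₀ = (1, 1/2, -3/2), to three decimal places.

-5.000

∂f₃/∂z = -5.
At (1, 1/2, -3/2) this is -5.000.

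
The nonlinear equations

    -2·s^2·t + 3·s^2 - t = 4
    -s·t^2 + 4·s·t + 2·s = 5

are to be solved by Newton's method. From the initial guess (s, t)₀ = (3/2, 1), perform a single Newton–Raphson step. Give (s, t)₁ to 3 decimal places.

At (3/2, 1): F = (-2.750, 2.500).
Jacobian J = [[-4·s·t + 6·s, -2·s^2 - 1], [-t^2 + 4·t + 2, -2·s·t + 4·s]].
At the point, J = [[3.000, -5.500], [5.000, 3.000]] (det J = 36.500).
Solving J·Δ = −F gives Δ = (-0.151, -0.582).
Then the next iterate is (s, t)₁ = (1.349, 0.418).

(1.349, 0.418)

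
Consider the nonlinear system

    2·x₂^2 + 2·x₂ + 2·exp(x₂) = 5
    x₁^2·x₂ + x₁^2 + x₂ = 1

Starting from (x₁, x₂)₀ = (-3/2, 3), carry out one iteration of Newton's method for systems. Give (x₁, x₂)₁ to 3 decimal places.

(-0.879, 1.908)

At (-3/2, 3): F = (59.17107, 11.000).
Jacobian J = [[0, 4·x₂ + 2·exp(x₂) + 2], [2·x₁·x₂ + 2·x₁, x₁^2 + 1]].
At the point, J = [[0.000, 54.17107], [-12.000, 3.250]] (det J = 650.05289).
Solving J·Δ = −F gives Δ = (0.621, -1.092).
Then the next iterate is (x₁, x₂)₁ = (-0.879, 1.908).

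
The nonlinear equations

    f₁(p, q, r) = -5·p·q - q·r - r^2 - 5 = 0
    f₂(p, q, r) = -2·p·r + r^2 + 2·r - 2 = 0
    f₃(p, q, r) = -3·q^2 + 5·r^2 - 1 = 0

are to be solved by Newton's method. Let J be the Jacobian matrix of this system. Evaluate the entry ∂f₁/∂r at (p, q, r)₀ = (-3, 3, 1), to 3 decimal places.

-5.000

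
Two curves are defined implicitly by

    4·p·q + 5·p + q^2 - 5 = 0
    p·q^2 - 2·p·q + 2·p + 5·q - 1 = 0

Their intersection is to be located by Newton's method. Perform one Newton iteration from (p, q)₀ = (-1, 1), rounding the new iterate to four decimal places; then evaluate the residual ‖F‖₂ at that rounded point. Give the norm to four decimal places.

At (-1, 1): F = (-13.0000, 3.0000).
Jacobian J = [[4·q + 5, 4·p + 2·q], [q^2 - 2·q + 2, 2·p·q - 2·p + 5]].
At the point, J = [[9.0000, -2.0000], [1.0000, 5.0000]] (det J = 47.0000).
Solving J·Δ = −F gives Δ = (1.2553, -0.8511).
Then the next iterate is (p, q)₁ = (0.2553, 0.1489).
Re-evaluating at (0.2553, 0.1489): F = (-3.549272, 0.184732), so ‖F‖₂ = 3.5541.

3.5541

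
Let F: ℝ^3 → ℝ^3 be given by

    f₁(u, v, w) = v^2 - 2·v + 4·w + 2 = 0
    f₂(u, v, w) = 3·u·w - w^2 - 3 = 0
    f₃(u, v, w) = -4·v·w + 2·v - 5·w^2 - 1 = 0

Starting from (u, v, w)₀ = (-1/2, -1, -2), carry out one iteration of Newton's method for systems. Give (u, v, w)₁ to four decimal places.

(-0.6949, -0.6176, -0.8676)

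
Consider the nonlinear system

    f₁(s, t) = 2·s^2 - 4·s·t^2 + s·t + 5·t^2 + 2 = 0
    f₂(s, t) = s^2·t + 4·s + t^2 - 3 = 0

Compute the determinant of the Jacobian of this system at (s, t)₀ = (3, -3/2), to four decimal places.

J = [[4·s - 4·t^2 + t, -8·s·t + s + 10·t], [2·s·t + 4, s^2 + 2·t]].
At the point, J = [[1.5000, 24.0000], [-5.0000, 6.0000]].
det J = 129.0000.

129.0000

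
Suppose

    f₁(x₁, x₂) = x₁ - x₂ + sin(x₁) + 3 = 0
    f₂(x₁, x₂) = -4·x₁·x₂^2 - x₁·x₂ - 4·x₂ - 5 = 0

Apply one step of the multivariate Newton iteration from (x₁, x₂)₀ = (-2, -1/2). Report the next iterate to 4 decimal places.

(-3.2475, -0.6376)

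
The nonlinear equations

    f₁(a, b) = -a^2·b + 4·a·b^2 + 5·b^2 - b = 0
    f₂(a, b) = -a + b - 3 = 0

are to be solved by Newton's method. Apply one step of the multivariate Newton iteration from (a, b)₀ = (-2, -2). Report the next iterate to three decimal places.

(-3.267, -0.267)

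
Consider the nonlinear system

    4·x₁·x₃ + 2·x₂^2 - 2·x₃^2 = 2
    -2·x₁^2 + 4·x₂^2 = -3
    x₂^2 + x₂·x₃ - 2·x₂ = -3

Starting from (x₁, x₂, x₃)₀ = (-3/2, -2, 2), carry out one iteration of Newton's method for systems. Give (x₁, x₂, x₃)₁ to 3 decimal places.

At (-3/2, -2, 2): F = (-14.000, 14.500, 7.000).
Jacobian J = [[4·x₃, 4·x₂, 4·x₁ - 4·x₃], [-4·x₁, 8·x₂, 0], [0, 2·x₂ + x₃ - 2, x₂]].
At the point, J = [[8.000, -8.000, -14.000], [6.000, -16.000, 0.000], [0.000, -4.000, -2.000]] (det J = 496.000).
Solving J·Δ = −F gives Δ = (2.895, 1.992, -0.484).
Then the next iterate is (x₁, x₂, x₃)₁ = (1.395, -0.008, 1.516).

(1.395, -0.008, 1.516)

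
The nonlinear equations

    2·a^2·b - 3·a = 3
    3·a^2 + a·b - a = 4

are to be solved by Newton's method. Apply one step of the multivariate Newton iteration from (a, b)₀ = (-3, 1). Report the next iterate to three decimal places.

(-1.683, 0.764)

At (-3, 1): F = (24.000, 23.000).
Jacobian J = [[4·a·b - 3, 2·a^2], [6·a + b - 1, a]].
At the point, J = [[-15.000, 18.000], [-18.000, -3.000]] (det J = 369.000).
Solving J·Δ = −F gives Δ = (1.317, -0.236).
Then the next iterate is (a, b)₁ = (-1.683, 0.764).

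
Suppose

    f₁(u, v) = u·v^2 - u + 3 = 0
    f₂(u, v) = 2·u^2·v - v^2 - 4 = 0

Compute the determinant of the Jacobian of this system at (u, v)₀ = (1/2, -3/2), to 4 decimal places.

J = [[v^2 - 1, 2·u·v], [4·u·v, 2·u^2 - 2·v]].
At the point, J = [[1.2500, -1.5000], [-3.0000, 3.5000]].
det J = -0.1250.

-0.1250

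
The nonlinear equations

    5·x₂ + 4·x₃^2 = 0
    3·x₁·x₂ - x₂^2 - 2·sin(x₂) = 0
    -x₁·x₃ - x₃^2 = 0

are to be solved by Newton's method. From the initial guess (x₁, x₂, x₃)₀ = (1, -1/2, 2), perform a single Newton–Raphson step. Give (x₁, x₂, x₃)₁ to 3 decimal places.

(-0.287, -1.008, 1.315)

At (1, -1/2, 2): F = (13.500, -0.79115, -6.000).
Jacobian J = [[0, 5, 8·x₃], [3·x₂, 3·x₁ - 2·x₂ - 2·cos(x₂), 0], [-x₃, 0, -x₁ - 2·x₃]].
At the point, J = [[0.000, 5.000, 16.000], [-1.500, 2.24483, 0.000], [-2.000, 0.000, -5.000]] (det J = 34.33472).
Solving J·Δ = −F gives Δ = (-1.287, -0.508, -0.685).
Then the next iterate is (x₁, x₂, x₃)₁ = (-0.287, -1.008, 1.315).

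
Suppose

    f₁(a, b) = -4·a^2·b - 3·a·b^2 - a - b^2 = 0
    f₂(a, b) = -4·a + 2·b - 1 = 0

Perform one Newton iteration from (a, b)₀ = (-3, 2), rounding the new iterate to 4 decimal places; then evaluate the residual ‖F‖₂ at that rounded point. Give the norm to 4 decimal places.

At (-3, 2): F = (-37.0000, 15.0000).
Jacobian J = [[-8·a·b - 3·b^2 - 1, -4·a^2 - 6·a·b - 2·b], [-4, 2]].
At the point, J = [[35.0000, -4.0000], [-4.0000, 2.0000]] (det J = 54.0000).
Solving J·Δ = −F gives Δ = (0.2593, -6.9815).
Then the next iterate is (a, b)₁ = (-2.7407, -4.9815).
Re-evaluating at (-2.7407, -4.9815): F = (331.632467, -0.0002), so ‖F‖₂ = 331.6325.

331.6325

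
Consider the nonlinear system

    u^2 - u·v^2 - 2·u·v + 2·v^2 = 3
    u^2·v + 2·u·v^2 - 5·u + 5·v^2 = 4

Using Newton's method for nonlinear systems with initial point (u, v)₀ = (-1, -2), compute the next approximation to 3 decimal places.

(-1.478, -1.304)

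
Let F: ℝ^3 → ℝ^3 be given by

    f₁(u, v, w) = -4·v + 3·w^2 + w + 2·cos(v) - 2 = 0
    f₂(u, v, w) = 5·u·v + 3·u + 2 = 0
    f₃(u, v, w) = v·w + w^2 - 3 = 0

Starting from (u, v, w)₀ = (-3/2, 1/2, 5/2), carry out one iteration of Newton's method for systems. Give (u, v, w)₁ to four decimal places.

(0.2957, 0.9835, 1.4620)

At (-3/2, 1/2, 5/2): F = (19.005165, -6.2500, 4.5000).
Jacobian J = [[0, -2·sin(v) - 4, 6·w + 1], [5·v + 3, 5·u, 0], [0, w, v + 2·w]].
At the point, J = [[0.0000, -4.958851, 16.0000], [5.5000, -7.5000, 0.0000], [0.0000, 2.5000, 5.5000]] (det J = 370.005245).
Solving J·Δ = −F gives Δ = (1.7957, 0.4835, -1.0380).
Then the next iterate is (u, v, w)₁ = (0.2957, 0.9835, 1.4620).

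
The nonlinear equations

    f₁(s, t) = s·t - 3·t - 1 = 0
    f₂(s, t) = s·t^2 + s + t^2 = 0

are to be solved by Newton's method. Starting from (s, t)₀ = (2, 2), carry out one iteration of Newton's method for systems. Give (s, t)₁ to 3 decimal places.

At (2, 2): F = (-3.000, 14.000).
Jacobian J = [[t, s - 3], [t^2 + 1, 2·s·t + 2·t]].
At the point, J = [[2.000, -1.000], [5.000, 12.000]] (det J = 29.000).
Solving J·Δ = −F gives Δ = (0.759, -1.483).
Then the next iterate is (s, t)₁ = (2.759, 0.517).

(2.759, 0.517)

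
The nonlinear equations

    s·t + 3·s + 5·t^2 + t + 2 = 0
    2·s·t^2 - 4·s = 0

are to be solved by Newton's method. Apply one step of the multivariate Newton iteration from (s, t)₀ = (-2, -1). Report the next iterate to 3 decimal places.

(8.000, 1.000)

At (-2, -1): F = (2.000, 4.000).
Jacobian J = [[t + 3, s + 10·t + 1], [2·t^2 - 4, 4·s·t]].
At the point, J = [[2.000, -11.000], [-2.000, 8.000]] (det J = -6.000).
Solving J·Δ = −F gives Δ = (10.000, 2.000).
Then the next iterate is (s, t)₁ = (8.000, 1.000).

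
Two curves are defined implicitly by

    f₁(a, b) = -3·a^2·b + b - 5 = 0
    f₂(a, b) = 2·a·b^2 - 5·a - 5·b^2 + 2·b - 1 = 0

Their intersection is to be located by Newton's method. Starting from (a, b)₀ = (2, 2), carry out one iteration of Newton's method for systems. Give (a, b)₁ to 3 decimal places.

(2.827, -2.259)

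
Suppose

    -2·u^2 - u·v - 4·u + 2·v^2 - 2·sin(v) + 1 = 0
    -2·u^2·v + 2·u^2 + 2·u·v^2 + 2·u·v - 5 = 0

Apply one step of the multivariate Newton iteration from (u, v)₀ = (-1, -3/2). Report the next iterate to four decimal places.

(-0.7966, 0.1143)

At (-1, -3/2): F = (7.994990, -1.5000).
Jacobian J = [[-4·u - v - 4, -u + 4·v - 2·cos(v)], [-4·u·v + 4·u + 2·v^2 + 2·v, -2·u^2 + 4·u·v + 2·u]].
At the point, J = [[1.5000, -5.141474], [-8.5000, 2.0000]] (det J = -40.702532).
Solving J·Δ = −F gives Δ = (0.2034, 1.6143).
Then the next iterate is (u, v)₁ = (-0.7966, 0.1143).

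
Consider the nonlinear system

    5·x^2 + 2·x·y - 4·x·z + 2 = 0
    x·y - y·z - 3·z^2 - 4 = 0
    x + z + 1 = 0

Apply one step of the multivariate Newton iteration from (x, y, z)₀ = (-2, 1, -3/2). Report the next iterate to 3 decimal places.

(-0.778, 1.389, -0.222)

At (-2, 1, -3/2): F = (6.000, -11.250, -2.500).
Jacobian J = [[10·x + 2·y - 4·z, 2·x, -4·x], [y, x - z, -y - 6·z], [1, 0, 1]].
At the point, J = [[-12.000, -4.000, 8.000], [1.000, -0.500, 8.000], [1.000, 0.000, 1.000]] (det J = -18.000).
Solving J·Δ = −F gives Δ = (1.222, 0.389, 1.278).
Then the next iterate is (x, y, z)₁ = (-0.778, 1.389, -0.222).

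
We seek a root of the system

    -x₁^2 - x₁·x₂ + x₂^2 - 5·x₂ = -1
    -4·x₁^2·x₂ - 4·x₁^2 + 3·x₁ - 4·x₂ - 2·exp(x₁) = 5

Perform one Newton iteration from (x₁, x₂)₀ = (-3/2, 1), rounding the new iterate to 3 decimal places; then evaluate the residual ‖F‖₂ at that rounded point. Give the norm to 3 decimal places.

6.761

At (-3/2, 1): F = (-3.750, -31.94626).
Jacobian J = [[-2·x₁ - x₂, -x₁ + 2·x₂ - 5], [-8·x₁·x₂ - 8·x₁ - 2·exp(x₁) + 3, -4·x₁^2 - 4]].
At the point, J = [[2.000, -1.500], [26.55374, -13.000]] (det J = 13.83061).
Solving J·Δ = −F gives Δ = (-0.060, -2.580).
Then the next iterate is (x₁, x₂)₁ = (-1.560, -1.580).
Re-evaluating at (-1.560, -1.580): F = (6.498, 1.86568), so ‖F‖₂ = 6.761.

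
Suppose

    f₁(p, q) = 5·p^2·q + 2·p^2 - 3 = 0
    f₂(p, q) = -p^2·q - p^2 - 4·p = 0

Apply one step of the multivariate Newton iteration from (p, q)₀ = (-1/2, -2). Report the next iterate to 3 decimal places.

(-0.132, -0.353)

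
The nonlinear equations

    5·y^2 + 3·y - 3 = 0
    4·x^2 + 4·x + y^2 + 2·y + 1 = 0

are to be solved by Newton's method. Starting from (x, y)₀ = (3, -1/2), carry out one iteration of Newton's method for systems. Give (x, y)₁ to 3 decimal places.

(1.335, -2.125)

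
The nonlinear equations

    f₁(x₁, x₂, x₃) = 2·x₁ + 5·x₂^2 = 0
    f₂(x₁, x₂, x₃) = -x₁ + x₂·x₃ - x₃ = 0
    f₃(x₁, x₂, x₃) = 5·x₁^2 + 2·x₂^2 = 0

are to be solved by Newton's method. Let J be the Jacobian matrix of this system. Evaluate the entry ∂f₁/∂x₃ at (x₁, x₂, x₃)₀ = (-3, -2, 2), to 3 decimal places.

∂f₁/∂x₃ = 0.
At (-3, -2, 2) this is 0.000.

0.000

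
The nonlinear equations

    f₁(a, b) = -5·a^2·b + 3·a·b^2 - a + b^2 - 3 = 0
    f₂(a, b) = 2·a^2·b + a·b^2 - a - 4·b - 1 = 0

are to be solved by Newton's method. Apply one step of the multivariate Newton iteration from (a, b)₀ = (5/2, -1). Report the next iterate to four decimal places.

(1.6276, -0.7784)

At (5/2, -1): F = (34.2500, -9.5000).
Jacobian J = [[-10·a·b + 3·b^2 - 1, -5·a^2 + 6·a·b + 2·b], [4·a·b + b^2 - 1, 2·a^2 + 2·a·b - 4]].
At the point, J = [[27.0000, -48.2500], [-10.0000, 3.5000]] (det J = -388.0000).
Solving J·Δ = −F gives Δ = (-0.8724, 0.2216).
Then the next iterate is (a, b)₁ = (1.6276, -0.7784).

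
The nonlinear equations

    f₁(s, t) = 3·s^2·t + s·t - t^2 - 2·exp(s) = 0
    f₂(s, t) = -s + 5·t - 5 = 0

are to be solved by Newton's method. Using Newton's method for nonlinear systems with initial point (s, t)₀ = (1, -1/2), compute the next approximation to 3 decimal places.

At (1, -1/2): F = (-7.68656, -8.500).
Jacobian J = [[6·s·t + t - 2·exp(s), 3·s^2 + s - 2·t], [-1, 5]].
At the point, J = [[-8.93656, 5.000], [-1.000, 5.000]] (det J = -39.68282).
Solving J·Δ = −F gives Δ = (0.102, 1.720).
Then the next iterate is (s, t)₁ = (1.102, 1.220).

(1.102, 1.220)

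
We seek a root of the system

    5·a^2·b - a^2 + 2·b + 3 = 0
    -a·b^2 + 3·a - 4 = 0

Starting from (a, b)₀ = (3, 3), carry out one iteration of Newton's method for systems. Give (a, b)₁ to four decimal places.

At (3, 3): F = (135.0000, -22.0000).
Jacobian J = [[10·a·b - 2·a, 5·a^2 + 2], [-b^2 + 3, -2·a·b]].
At the point, J = [[84.0000, 47.0000], [-6.0000, -18.0000]] (det J = -1230.0000).
Solving J·Δ = −F gives Δ = (-1.1350, -0.8439).
Then the next iterate is (a, b)₁ = (1.8650, 2.1561).

(1.8650, 2.1561)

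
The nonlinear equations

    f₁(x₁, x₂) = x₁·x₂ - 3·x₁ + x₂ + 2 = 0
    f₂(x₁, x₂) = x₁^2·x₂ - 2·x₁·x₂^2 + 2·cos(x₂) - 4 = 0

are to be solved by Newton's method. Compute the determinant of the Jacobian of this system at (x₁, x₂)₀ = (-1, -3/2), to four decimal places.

13.5225

J = [[x₂ - 3, x₁ + 1], [2·x₁·x₂ - 2·x₂^2, x₁^2 - 4·x₁·x₂ - 2·sin(x₂)]].
At the point, J = [[-4.5000, 0.0000], [-1.5000, -3.005010]].
det J = 13.5225.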